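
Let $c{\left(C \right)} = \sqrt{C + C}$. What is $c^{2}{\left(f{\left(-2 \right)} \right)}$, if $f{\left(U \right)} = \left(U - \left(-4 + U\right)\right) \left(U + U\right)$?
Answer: $-32$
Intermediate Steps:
$f{\left(U \right)} = 8 U$ ($f{\left(U \right)} = 4 \cdot 2 U = 8 U$)
$c{\left(C \right)} = \sqrt{2} \sqrt{C}$ ($c{\left(C \right)} = \sqrt{2 C} = \sqrt{2} \sqrt{C}$)
$c^{2}{\left(f{\left(-2 \right)} \right)} = \left(\sqrt{2} \sqrt{8 \left(-2\right)}\right)^{2} = \left(\sqrt{2} \sqrt{-16}\right)^{2} = \left(\sqrt{2} \cdot 4 i\right)^{2} = \left(4 i \sqrt{2}\right)^{2} = -32$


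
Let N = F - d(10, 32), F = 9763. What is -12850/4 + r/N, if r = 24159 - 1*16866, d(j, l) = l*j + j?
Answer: -60592439/18866 ≈ -3211.7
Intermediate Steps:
d(j, l) = j + j*l (d(j, l) = j*l + j = j + j*l)
N = 9433 (N = 9763 - 10*(1 + 32) = 9763 - 10*33 = 9763 - 1*330 = 9763 - 330 = 9433)
r = 7293 (r = 24159 - 16866 = 7293)
-12850/4 + r/N = -12850/4 + 7293/9433 = -12850/4 + 7293*(1/9433) = -2570*5/4 + 7293/9433 = -6425/2 + 7293/9433 = -60592439/18866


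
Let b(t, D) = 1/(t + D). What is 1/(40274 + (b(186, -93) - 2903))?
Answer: 93/3475504 ≈ 2.6759e-5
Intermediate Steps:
b(t, D) = 1/(D + t)
1/(40274 + (b(186, -93) - 2903)) = 1/(40274 + (1/(-93 + 186) - 2903)) = 1/(40274 + (1/93 - 2903)) = 1/(40274 - 269978/93) = 1/(3475504/93) = 93/3475504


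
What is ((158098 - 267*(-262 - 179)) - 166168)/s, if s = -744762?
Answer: -36559/248254 ≈ -0.14726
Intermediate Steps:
((158098 - 267*(-262 - 179)) - 166168)/s = ((158098 - 267*(-262 - 179)) - 166168)/(-744762) = ((158098 - 267*(-441)) - 166168)*(-1/744762) = ((158098 + 117747) - 166168)*(-1/744762) = (275845 - 166168)*(-1/744762) = 109677*(-1/744762) = -36559/248254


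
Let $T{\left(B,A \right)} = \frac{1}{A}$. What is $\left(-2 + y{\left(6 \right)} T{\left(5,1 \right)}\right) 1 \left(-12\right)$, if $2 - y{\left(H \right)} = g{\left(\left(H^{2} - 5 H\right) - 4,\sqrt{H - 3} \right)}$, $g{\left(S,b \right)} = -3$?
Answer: $-36$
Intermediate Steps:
$y{\left(H \right)} = 5$ ($y{\left(H \right)} = 2 - -3 = 2 + 3 = 5$)
$\left(-2 + y{\left(6 \right)} T{\left(5,1 \right)}\right) 1 \left(-12\right) = \left(-2 + \frac{5}{1}\right) 1 \left(-12\right) = \left(-2 + 5 \cdot 1\right) 1 \left(-12\right) = \left(-2 + 5\right) 1 \left(-12\right) = 3 \cdot 1 \left(-12\right) = 3 \left(-12\right) = -36$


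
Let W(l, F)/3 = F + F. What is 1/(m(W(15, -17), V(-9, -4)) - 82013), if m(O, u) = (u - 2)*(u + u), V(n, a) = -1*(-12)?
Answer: -1/81773 ≈ -1.2229e-5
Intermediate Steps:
V(n, a) = 12
W(l, F) = 6*F (W(l, F) = 3*(F + F) = 3*(2*F) = 6*F)
m(O, u) = 2*u*(-2 + u) (m(O, u) = (-2 + u)*(2*u) = 2*u*(-2 + u))
1/(m(W(15, -17), V(-9, -4)) - 82013) = 1/(2*12*(-2 + 12) - 82013) = 1/(2*12*10 - 82013) = 1/(240 - 82013) = 1/(-81773) = -1/81773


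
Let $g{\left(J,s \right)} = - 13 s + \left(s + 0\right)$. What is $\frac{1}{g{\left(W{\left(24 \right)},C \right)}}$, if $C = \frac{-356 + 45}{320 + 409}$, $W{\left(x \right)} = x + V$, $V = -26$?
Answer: $\frac{243}{1244} \approx 0.19534$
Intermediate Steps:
$W{\left(x \right)} = -26 + x$ ($W{\left(x \right)} = x - 26 = -26 + x$)
$C = - \frac{311}{729} \approx -0.42661$
$g{\left(J,s \right)} = - 12 s$ ($g{\left(J,s \right)} = - 13 s + s = - 12 s$)
$\frac{1}{g{\left(W{\left(24 \right)},C \right)}} = \frac{1}{\left(-12\right) \left(- \frac{311}{729}\right)} = \frac{1}{\frac{1244}{243}} = \frac{243}{1244}$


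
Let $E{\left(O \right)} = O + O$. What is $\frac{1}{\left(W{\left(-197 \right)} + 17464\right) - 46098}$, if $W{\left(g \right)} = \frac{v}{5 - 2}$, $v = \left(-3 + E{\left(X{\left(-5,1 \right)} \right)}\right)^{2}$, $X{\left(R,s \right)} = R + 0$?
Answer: $- \frac{3}{85733} \approx -3.4992 \cdot 10^{-5}$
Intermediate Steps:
$X{\left(R,s \right)} = R$
$E{\left(O \right)} = 2 O$
$v = 169$ ($v = \left(-3 + 2 \left(-5\right)\right)^{2} = \left(-3 - 10\right)^{2} = \left(-13\right)^{2} = 169$)
$W{\left(g \right)} = \frac{169}{3}$ ($W{\left(g \right)} = \frac{1}{5 - 2} \cdot 169 = \frac{1}{3} \cdot 169 = \frac{169}{3}$)
$\frac{1}{\left(W{\left(-197 \right)} + 17464\right) - 46098} = \frac{1}{\left(\frac{169}{3} + 17464\right) - 46098} = \frac{1}{\frac{52561}{3} - 46098} = \frac{1}{- \frac{85733}{3}} = - \frac{3}{85733}$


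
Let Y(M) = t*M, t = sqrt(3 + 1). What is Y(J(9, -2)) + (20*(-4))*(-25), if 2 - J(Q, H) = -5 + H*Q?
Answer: 2050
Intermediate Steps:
J(Q, H) = 7 - H*Q (J(Q, H) = 2 - (-5 + H*Q) = 2 + (5 - H*Q) = 7 - H*Q)
t = 2 (t = sqrt(4) = 2)
Y(M) = 2*M
Y(J(9, -2)) + (20*(-4))*(-25) = 2*(7 - 1*(-2)*9) + (20*(-4))*(-25) = 2*(7 + 18) - 80*(-25) = 2*25 + 2000 = 50 + 2000 = 2050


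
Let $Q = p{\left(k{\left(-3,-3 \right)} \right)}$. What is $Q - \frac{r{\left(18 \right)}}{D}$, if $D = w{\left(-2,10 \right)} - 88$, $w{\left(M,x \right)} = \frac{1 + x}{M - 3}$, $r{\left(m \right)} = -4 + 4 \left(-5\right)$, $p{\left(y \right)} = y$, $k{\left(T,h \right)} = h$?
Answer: $- \frac{1473}{451} \approx -3.2661$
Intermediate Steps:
$r{\left(m \right)} = -24$ ($r{\left(m \right)} = -4 - 20 = -24$)
$w{\left(M,x \right)} = \frac{1 + x}{-3 + M}$
$Q = -3$
$D = - \frac{451}{5}$ ($D = \frac{1 + 10}{-3 - 2} - 88 = \frac{1}{-5} \cdot 11 - 88 = \left(- \frac{1}{5}\right) 11 - 88 = - \frac{11}{5} - 88 = - \frac{451}{5} \approx -90.2$)
$Q - \frac{r{\left(18 \right)}}{D} = -3 - - \frac{24}{- \frac{451}{5}} = -3 - \left(-24\right) \left(- \frac{5}{451}\right) = -3 - \frac{120}{451} = - \frac{1473}{451}$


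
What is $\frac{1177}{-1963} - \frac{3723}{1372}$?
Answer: $- \frac{8923093}{2693236} \approx -3.3131$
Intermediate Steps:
$\frac{1177}{-1963} - \frac{3723}{1372} = 1177 \left(- \frac{1}{1963}\right) - \frac{3723}{1372} = - \frac{1177}{1963} - \frac{3723}{1372} = - \frac{8923093}{2693236}$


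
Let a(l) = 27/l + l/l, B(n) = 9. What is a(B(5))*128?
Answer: 512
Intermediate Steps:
a(l) = 1 + 27/l (a(l) = 27/l + 1 = 1 + 27/l)
a(B(5))*128 = ((27 + 9)/9)*128 = ((1/9)*36)*128 = 4*128 = 512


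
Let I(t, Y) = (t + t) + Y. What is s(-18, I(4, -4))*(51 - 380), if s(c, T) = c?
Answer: 5922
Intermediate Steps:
I(t, Y) = Y + 2*t (I(t, Y) = 2*t + Y = Y + 2*t)
s(-18, I(4, -4))*(51 - 380) = -18*(51 - 380) = -18*(-329) = 5922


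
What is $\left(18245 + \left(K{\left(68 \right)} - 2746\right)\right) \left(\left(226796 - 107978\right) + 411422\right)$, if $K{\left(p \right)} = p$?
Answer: $8254246080$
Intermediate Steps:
$\left(18245 + \left(K{\left(68 \right)} - 2746\right)\right) \left(\left(226796 - 107978\right) + 411422\right) = \left(18245 + \left(68 - 2746\right)\right) \left(\left(226796 - 107978\right) + 411422\right) = \left(18245 + \left(68 - 2746\right)\right) \left(118818 + 411422\right) = \left(18245 - 2678\right) 530240 = 15567 \cdot 530240 = 8254246080$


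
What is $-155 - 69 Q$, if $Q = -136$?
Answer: $9229$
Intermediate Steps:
$-155 - 69 Q = -155 - -9384 = -155 + 9384 = 9229$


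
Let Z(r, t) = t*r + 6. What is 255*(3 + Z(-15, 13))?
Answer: -47430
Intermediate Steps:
Z(r, t) = 6 + r*t (Z(r, t) = r*t + 6 = 6 + r*t)
255*(3 + Z(-15, 13)) = 255*(3 + (6 - 15*13)) = 255*(3 + (6 - 195)) = 255*(3 - 189) = 255*(-186) = -47430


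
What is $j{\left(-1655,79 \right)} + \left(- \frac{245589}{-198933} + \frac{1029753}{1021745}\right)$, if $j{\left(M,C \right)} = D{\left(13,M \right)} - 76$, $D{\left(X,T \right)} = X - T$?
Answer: $\frac{108014595912558}{67752932695} \approx 1594.2$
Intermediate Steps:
$j{\left(M,C \right)} = -63 - M$ ($j{\left(M,C \right)} = \left(13 - M\right) - 76 = -63 - M$)
$j{\left(-1655,79 \right)} + \left(- \frac{245589}{-198933} + \frac{1029753}{1021745}\right) = \left(-63 - -1655\right) + \left(- \frac{245589}{-198933} + \frac{1029753}{1021745}\right) = \left(-63 + 1655\right) + \left(\left(-245589\right) \left(- \frac{1}{198933}\right) + 1029753 \cdot \frac{1}{1021745}\right) = 1592 + \left(\frac{81863}{66311} + \frac{1029753}{1021745}\right) = 1592 + \frac{151927062118}{67752932695} = \frac{108014595912558}{67752932695}$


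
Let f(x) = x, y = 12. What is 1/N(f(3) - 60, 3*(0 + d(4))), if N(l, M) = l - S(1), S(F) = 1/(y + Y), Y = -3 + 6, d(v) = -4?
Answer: -15/856 ≈ -0.017523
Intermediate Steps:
Y = 3
S(F) = 1/15 (S(F) = 1/(12 + 3) = 1/15)
N(l, M) = -1/15 + l (N(l, M) = l - 1*1/15 = l - 1/15 = -1/15 + l)
1/N(f(3) - 60, 3*(0 + d(4))) = 1/(-1/15 + (3 - 60)) = 1/(-1/15 - 57) = 1/(-856/15) = -15/856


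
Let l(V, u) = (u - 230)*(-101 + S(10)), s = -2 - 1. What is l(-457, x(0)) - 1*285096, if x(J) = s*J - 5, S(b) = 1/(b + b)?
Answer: -1045491/4 ≈ -2.6137e+5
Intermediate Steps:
S(b) = 1/(2*b)
s = -3
x(J) = -5 - 3*J (x(J) = -3*J - 5 = -5 - 3*J)
l(V, u) = 46437/2 - 2019*u/20 (l(V, u) = (u - 230)*(-101 + (1/2)/10) = (-230 + u)*(-101 + (1/2)*(1/10)) = (-230 + u)*(-101 + 1/20) = (-230 + u)*(-2019/20) = 46437/2 - 2019*u/20)
l(-457, x(0)) - 1*285096 = (46437/2 - 2019*(-5 - 3*0)/20) - 1*285096 = (46437/2 - 2019*(-5 + 0)/20) - 285096 = (46437/2 - 2019/20*(-5)) - 285096 = (46437/2 + 2019/4) - 285096 = 94893/4 - 285096 = -1045491/4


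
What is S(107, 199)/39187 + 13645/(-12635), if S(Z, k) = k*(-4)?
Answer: -108952815/99025549 ≈ -1.1003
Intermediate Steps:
S(Z, k) = -4*k
S(107, 199)/39187 + 13645/(-12635) = -4*199/39187 + 13645/(-12635) = -796*1/39187 + 13645*(-1/12635) = -796/39187 - 2729/2527 = -108952815/99025549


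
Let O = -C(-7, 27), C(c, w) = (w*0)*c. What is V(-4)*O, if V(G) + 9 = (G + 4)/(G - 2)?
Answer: 0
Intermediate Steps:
C(c, w) = 0 (C(c, w) = 0*c = 0)
O = 0 (O = -1*0 = 0)
V(G) = -9 + (4 + G)/(-2 + G) (V(G) = -9 + (G + 4)/(G - 2) = -9 + (4 + G)/(-2 + G))
V(-4)*O = (2*(11 - 4*(-4))/(-2 - 4))*0 = (2*(11 + 16)/(-6))*0 = (2*(-⅙)*27)*0 = -9*0 = 0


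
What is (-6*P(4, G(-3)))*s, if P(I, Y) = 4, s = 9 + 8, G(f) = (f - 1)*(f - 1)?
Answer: -408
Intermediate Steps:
G(f) = (-1 + f)² (G(f) = (-1 + f)*(-1 + f) = (-1 + f)²)
s = 17
(-6*P(4, G(-3)))*s = -6*4*17 = -24*17 = -408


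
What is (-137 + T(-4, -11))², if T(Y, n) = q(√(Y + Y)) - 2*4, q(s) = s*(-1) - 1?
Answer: 21308 + 584*I*√2 ≈ 21308.0 + 825.9*I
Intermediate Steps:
q(s) = -1 - s (q(s) = -s - 1 = -1 - s)
T(Y, n) = -9 - √2*√Y (T(Y, n) = (-1 - √(Y + Y)) - 2*4 = (-1 - √(2*Y)) - 8 = (-1 - √2*√Y) - 8 = -9 - √2*√Y)
(-137 + T(-4, -11))² = (-137 + (-9 - √2*√(-4)))² = (-137 + (-9 - √2*2*I))² = (-137 + (-9 - 2*I*√2))² = (-146 - 2*I*√2)²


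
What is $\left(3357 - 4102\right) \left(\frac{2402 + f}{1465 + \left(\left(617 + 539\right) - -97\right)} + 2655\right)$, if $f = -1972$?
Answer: $- \frac{2688228200}{1359} \approx -1.9781 \cdot 10^{6}$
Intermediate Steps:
$\left(3357 - 4102\right) \left(\frac{2402 + f}{1465 + \left(\left(617 + 539\right) - -97\right)} + 2655\right) = \left(3357 - 4102\right) \left(\frac{2402 - 1972}{1465 + \left(\left(617 + 539\right) - -97\right)} + 2655\right) = - 745 \left(\frac{430}{1465 + \left(1156 + 97\right)} + 2655\right) = - 745 \left(\frac{430}{1465 + 1253} + 2655\right) = - 745 \left(\frac{430}{2718} + 2655\right) = - 745 \left(430 \cdot \frac{1}{2718} + 2655\right) = - 745 \left(\frac{215}{1359} + 2655\right) = \left(-745\right) \frac{3608360}{1359} = - \frac{2688228200}{1359}$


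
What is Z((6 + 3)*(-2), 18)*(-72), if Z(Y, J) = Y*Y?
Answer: -23328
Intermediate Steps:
Z(Y, J) = Y²
Z((6 + 3)*(-2), 18)*(-72) = ((6 + 3)*(-2))²*(-72) = (9*(-2))²*(-72) = (-18)²*(-72) = 324*(-72) = -23328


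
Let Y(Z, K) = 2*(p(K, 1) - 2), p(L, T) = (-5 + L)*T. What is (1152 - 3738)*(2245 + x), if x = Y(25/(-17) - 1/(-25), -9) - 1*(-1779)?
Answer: -10323312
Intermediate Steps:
p(L, T) = T*(-5 + L)
Y(Z, K) = -14 + 2*K (Y(Z, K) = 2*(1*(-5 + K) - 2) = 2*((-5 + K) - 2) = 2*(-7 + K) = -14 + 2*K)
x = 1747 (x = (-14 + 2*(-9)) - 1*(-1779) = (-14 - 18) + 1779 = -32 + 1779 = 1747)
(1152 - 3738)*(2245 + x) = (1152 - 3738)*(2245 + 1747) = -2586*3992 = -10323312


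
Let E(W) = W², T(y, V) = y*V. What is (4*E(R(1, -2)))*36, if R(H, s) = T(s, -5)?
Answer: 14400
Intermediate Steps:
T(y, V) = V*y
R(H, s) = -5*s
(4*E(R(1, -2)))*36 = (4*(-5*(-2))²)*36 = (4*10²)*36 = (4*100)*36 = 400*36 = 14400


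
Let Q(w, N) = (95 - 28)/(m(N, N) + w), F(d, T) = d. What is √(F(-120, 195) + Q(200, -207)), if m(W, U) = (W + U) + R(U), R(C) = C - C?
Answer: I*√5509858/214 ≈ 10.969*I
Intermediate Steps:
R(C) = 0
m(W, U) = U + W (m(W, U) = (W + U) + 0 = (U + W) + 0 = U + W)
Q(w, N) = 67/(w + 2*N) (Q(w, N) = (95 - 28)/((N + N) + w) = 67/(2*N + w) = 67/(w + 2*N))
√(F(-120, 195) + Q(200, -207)) = √(-120 + 67/(200 + 2*(-207))) = √(-120 + 67/(200 - 414)) = √(-120 + 67/(-214)) = √(-120 + 67*(-1/214)) = √(-120 - 67/214) = √(-25747/214) = I*√5509858/214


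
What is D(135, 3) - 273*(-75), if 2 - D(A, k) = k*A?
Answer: 20072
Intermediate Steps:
D(A, k) = 2 - A*k (D(A, k) = 2 - k*A = 2 - A*k)
D(135, 3) - 273*(-75) = (2 - 1*135*3) - 273*(-75) = (2 - 405) - 1*(-20475) = -403 + 20475 = 20072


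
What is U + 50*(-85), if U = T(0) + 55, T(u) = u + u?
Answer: -4195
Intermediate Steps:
T(u) = 2*u
U = 55 (U = 2*0 + 55 = 0 + 55 = 55)
U + 50*(-85) = 55 + 50*(-85) = 55 - 4250 = -4195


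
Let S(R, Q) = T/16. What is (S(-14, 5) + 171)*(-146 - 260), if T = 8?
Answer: -69629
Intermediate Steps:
S(R, Q) = ½ (S(R, Q) = 8/16 = 8*(1/16) = ½)
(S(-14, 5) + 171)*(-146 - 260) = (½ + 171)*(-146 - 260) = (343/2)*(-406) = -69629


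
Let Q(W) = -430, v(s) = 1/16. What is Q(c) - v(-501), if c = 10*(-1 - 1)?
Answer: -6881/16 ≈ -430.06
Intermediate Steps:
v(s) = 1/16
c = -20 (c = 10*(-2) = -20)
Q(c) - v(-501) = -430 - 1*1/16 = -430 - 1/16 = -6881/16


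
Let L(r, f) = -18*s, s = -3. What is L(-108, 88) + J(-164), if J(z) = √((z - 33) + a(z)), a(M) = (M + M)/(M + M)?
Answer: 54 + 14*I ≈ 54.0 + 14.0*I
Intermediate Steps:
a(M) = 1 (a(M) = (2*M)/((2*M)) = (2*M)*(1/(2*M)) = 1)
L(r, f) = 54 (L(r, f) = -18*(-3) = 54)
J(z) = √(-32 + z) (J(z) = √((z - 33) + 1) = √((-33 + z) + 1) = √(-32 + z))
L(-108, 88) + J(-164) = 54 + √(-32 - 164) = 54 + √(-196) = 54 + 14*I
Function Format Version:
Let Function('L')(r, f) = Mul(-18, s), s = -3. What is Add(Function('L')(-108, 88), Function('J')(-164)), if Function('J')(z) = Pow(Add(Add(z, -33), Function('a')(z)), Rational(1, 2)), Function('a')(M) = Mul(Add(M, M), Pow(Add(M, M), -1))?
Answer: Add(54, Mul(14, I)) ≈ Add(54.000, Mul(14.000, I))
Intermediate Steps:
Function('a')(M) = 1 (Function('a')(M) = Mul(Mul(2, M), Pow(Mul(2, M), -1)) = Mul(Mul(2, M), Mul(Rational(1, 2), Pow(M, -1))) = 1)
Function('L')(r, f) = 54 (Function('L')(r, f) = Mul(-18, -3) = 54)
Function('J')(z) = Pow(Add(-32, z), Rational(1, 2)) (Function('J')(z) = Pow(Add(Add(z, -33), 1), Rational(1, 2)) = Pow(Add(Add(-33, z), 1), Rational(1, 2)) = Pow(Add(-32, z), Rational(1, 2)))
Add(Function('L')(-108, 88), Function('J')(-164)) = Add(54, Pow(Add(-32, -164), Rational(1, 2))) = Add(54, Pow(-196, Rational(1, 2))) = Add(54, Mul(14, I))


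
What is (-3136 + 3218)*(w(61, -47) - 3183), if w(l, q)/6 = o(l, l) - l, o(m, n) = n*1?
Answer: -261006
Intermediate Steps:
o(m, n) = n
w(l, q) = 0 (w(l, q) = 6*(l - l) = 6*0 = 0)
(-3136 + 3218)*(w(61, -47) - 3183) = (-3136 + 3218)*(0 - 3183) = 82*(-3183) = -261006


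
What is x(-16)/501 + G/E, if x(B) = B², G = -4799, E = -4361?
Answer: 3520715/2184861 ≈ 1.6114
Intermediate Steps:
x(-16)/501 + G/E = (-16)²/501 - 4799/(-4361) = 256*(1/501) - 4799*(-1/4361) = 256/501 + 4799/4361 = 3520715/2184861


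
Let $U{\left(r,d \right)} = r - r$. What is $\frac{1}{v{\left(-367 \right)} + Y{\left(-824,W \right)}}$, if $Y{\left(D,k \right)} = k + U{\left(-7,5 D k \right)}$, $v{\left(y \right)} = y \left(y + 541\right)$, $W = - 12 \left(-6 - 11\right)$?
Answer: $- \frac{1}{63654} \approx -1.571 \cdot 10^{-5}$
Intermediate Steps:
$U{\left(r,d \right)} = 0$
$W = 204$ ($W = \left(-12\right) \left(-17\right) = 204$)
$v{\left(y \right)} = y \left(541 + y\right)$
$Y{\left(D,k \right)} = k$ ($Y{\left(D,k \right)} = k + 0 = k$)
$\frac{1}{v{\left(-367 \right)} + Y{\left(-824,W \right)}} = \frac{1}{- 367 \left(541 - 367\right) + 204} = \frac{1}{\left(-367\right) 174 + 204} = \frac{1}{-63858 + 204} = \frac{1}{-63654} = - \frac{1}{63654}$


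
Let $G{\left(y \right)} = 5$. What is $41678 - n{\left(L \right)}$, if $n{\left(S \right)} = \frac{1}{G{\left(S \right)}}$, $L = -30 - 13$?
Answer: $\frac{208389}{5} \approx 41678.0$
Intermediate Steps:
$L = -43$ ($L = -30 - 13 = -43$)
$n{\left(S \right)} = \frac{1}{5}$
$41678 - n{\left(L \right)} = 41678 - \frac{1}{5} = \frac{208389}{5}$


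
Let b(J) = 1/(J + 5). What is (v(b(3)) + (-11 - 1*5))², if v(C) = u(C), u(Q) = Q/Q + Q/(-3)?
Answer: 130321/576 ≈ 226.25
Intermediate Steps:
u(Q) = 1 - Q/3 (u(Q) = 1 + Q*(-⅓) = 1 - Q/3)
b(J) = 1/(5 + J)
v(C) = 1 - C/3
(v(b(3)) + (-11 - 1*5))² = ((1 - 1/(3*(5 + 3))) + (-11 - 1*5))² = ((1 - ⅓/8) + (-11 - 5))² = ((1 - ⅓*⅛) - 16)² = ((1 - 1/24) - 16)² = (23/24 - 16)² = (-361/24)² = 130321/576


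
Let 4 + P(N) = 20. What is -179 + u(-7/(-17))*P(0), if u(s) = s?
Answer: -2931/17 ≈ -172.41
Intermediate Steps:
P(N) = 16 (P(N) = -4 + 20 = 16)
-179 + u(-7/(-17))*P(0) = -179 - 7/(-17)*16 = -179 - 7*(-1/17)*16 = -179 + (7/17)*16 = -179 + 112/17 = -2931/17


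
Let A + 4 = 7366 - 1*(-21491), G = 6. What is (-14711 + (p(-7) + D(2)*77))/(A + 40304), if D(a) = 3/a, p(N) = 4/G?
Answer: -87569/414942 ≈ -0.21104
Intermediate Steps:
p(N) = ⅔ (p(N) = 4/6 = 4*(⅙) = ⅔)
A = 28853 (A = -4 + (7366 - 1*(-21491)) = -4 + (7366 + 21491) = -4 + 28857 = 28853)
(-14711 + (p(-7) + D(2)*77))/(A + 40304) = (-14711 + (⅔ + (3/2)*77))/(28853 + 40304) = (-14711 + (⅔ + (3*(½))*77))/69157 = (-14711 + (⅔ + (3/2)*77))*(1/69157) = (-14711 + (⅔ + 231/2))*(1/69157) = (-14711 + 697/6)*(1/69157) = -87569/6*1/69157 = -87569/414942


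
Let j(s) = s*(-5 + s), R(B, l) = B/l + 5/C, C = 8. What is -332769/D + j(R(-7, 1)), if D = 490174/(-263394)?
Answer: 2805916904319/15685568 ≈ 1.7889e+5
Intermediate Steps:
R(B, l) = 5/8 + B/l (R(B, l) = B/l + 5/8 = 5/8 + B/l)
D = -245087/131697 (D = 490174*(-1/263394) = -245087/131697 ≈ -1.8610)
-332769/D + j(R(-7, 1)) = -332769/(-245087/131697) + (5/8 - 7/1)*(-5 + (5/8 - 7/1)) = -332769*(-131697/245087) + (5/8 - 7*1)*(-5 + (5/8 - 7*1)) = 43824678993/245087 + (5/8 - 7)*(-5 + (5/8 - 7)) = 43824678993/245087 - 51*(-5 - 51/8)/8 = 43824678993/245087 - 51/8*(-91/8) = 43824678993/245087 + 4641/64 = 2805916904319/15685568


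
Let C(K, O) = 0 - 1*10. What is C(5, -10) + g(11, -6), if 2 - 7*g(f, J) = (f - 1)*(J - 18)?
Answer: 172/7 ≈ 24.571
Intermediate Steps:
C(K, O) = -10 (C(K, O) = 0 - 10 = -10)
g(f, J) = 2/7 - (-1 + f)*(-18 + J)/7 (g(f, J) = 2/7 - (f - 1)*(J - 18)/7 = 2/7 - (-1 + f)*(-18 + J)/7)
C(5, -10) + g(11, -6) = -10 + (-16/7 + (⅐)*(-6) + (18/7)*11 - ⅐*(-6)*11) = -10 + (-16/7 - 6/7 + 198/7 + 66/7) = -10 + 242/7 = 172/7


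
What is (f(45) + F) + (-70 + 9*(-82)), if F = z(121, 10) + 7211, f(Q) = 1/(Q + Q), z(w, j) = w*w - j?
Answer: 1893061/90 ≈ 21034.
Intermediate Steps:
z(w, j) = w² - j
f(Q) = 1/(2*Q)
F = 21842 (F = (121² - 1*10) + 7211 = (14641 - 10) + 7211 = 14631 + 7211 = 21842)
(f(45) + F) + (-70 + 9*(-82)) = ((½)/45 + 21842) + (-70 + 9*(-82)) = ((½)*(1/45) + 21842) + (-70 - 738) = (1/90 + 21842) - 808 = 1965781/90 - 808 = 1893061/90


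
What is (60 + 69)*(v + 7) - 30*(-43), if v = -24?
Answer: -903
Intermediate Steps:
(60 + 69)*(v + 7) - 30*(-43) = (60 + 69)*(-24 + 7) - 30*(-43) = 129*(-17) + 1290 = -2193 + 1290 = -903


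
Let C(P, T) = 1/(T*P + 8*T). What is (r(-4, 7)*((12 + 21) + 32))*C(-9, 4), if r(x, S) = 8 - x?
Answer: -195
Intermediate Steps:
C(P, T) = 1/(8*T + P*T) (C(P, T) = 1/(P*T + 8*T) = 1/(8*T + P*T))
(r(-4, 7)*((12 + 21) + 32))*C(-9, 4) = ((8 - 1*(-4))*((12 + 21) + 32))*(1/(4*(8 - 9))) = ((8 + 4)*(33 + 32))*((¼)/(-1)) = (12*65)*((¼)*(-1)) = 780*(-¼) = -195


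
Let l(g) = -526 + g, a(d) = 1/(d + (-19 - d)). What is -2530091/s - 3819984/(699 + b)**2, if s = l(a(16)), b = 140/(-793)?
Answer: 14738869198665126161/3069475133570555 ≈ 4801.8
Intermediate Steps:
a(d) = -1/19 (a(d) = 1/(-19) = -1/19)
b = -140/793 (b = 140*(-1/793) = -140/793 ≈ -0.17654)
s = -9995/19 (s = -526 - 1/19 = -9995/19 ≈ -526.05)
-2530091/s - 3819984/(699 + b)**2 = -2530091/(-9995/19) - 3819984/(699 - 140/793)**2 = -2530091*(-19/9995) - 3819984/((554167/793)**2) = 48071729/9995 - 3819984/307101063889/628849 = 48071729/9995 - 3819984*628849/307101063889 = 48071729/9995 - 2402193118416/307101063889 = 14738869198665126161/3069475133570555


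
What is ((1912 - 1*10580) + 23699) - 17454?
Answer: -2423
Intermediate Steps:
((1912 - 1*10580) + 23699) - 17454 = ((1912 - 10580) + 23699) - 17454 = (-8668 + 23699) - 17454 = 15031 - 17454 = -2423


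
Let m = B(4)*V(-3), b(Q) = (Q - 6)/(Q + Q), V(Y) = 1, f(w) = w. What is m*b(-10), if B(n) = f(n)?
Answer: 16/5 ≈ 3.2000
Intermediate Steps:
B(n) = n
b(Q) = (-6 + Q)/(2*Q) (b(Q) = (-6 + Q)/((2*Q)) = (-6 + Q)*(1/(2*Q)) = (-6 + Q)/(2*Q))
m = 4 (m = 4*1 = 4)
m*b(-10) = 4*((½)*(-6 - 10)/(-10)) = 4*((½)*(-⅒)*(-16)) = 4*(⅘) = 16/5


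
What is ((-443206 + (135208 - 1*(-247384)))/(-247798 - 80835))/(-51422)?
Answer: -30307/8449483063 ≈ -3.5868e-6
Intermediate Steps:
((-443206 + (135208 - 1*(-247384)))/(-247798 - 80835))/(-51422) = ((-443206 + (135208 + 247384))/(-328633))*(-1/51422) = ((-443206 + 382592)*(-1/328633))*(-1/51422) = -60614*(-1/328633)*(-1/51422) = (60614/328633)*(-1/51422) = -30307/8449483063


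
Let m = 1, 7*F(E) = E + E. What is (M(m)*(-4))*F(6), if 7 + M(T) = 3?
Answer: 192/7 ≈ 27.429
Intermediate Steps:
F(E) = 2*E/7 (F(E) = (E + E)/7 = (2*E)/7 = 2*E/7)
M(T) = -4 (M(T) = -7 + 3 = -4)
(M(m)*(-4))*F(6) = (-4*(-4))*((2/7)*6) = 16*(12/7) = 192/7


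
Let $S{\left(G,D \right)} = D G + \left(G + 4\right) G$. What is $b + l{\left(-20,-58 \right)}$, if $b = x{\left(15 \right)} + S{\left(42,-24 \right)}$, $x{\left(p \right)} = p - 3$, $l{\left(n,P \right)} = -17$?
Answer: $919$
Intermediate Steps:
$x{\left(p \right)} = -3 + p$ ($x{\left(p \right)} = p - 3 = -3 + p$)
$S{\left(G,D \right)} = D G + G \left(4 + G\right)$ ($S{\left(G,D \right)} = D G + \left(4 + G\right) G = D G + G \left(4 + G\right)$)
$b = 936$ ($b = \left(-3 + 15\right) + 42 \left(4 - 24 + 42\right) = 12 + 42 \cdot 22 = 12 + 924 = 936$)
$b + l{\left(-20,-58 \right)} = 936 - 17 = 919$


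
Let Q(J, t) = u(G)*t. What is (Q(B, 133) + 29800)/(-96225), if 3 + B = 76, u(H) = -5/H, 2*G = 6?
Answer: -17747/57735 ≈ -0.30739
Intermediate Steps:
G = 3 (G = (½)*6 = 3)
B = 73 (B = -3 + 76 = 73)
Q(J, t) = -5*t/3 (Q(J, t) = (-5/3)*t = (-5*⅓)*t = -5*t/3)
(Q(B, 133) + 29800)/(-96225) = (-5/3*133 + 29800)/(-96225) = (-665/3 + 29800)*(-1/96225) = (88735/3)*(-1/96225) = -17747/57735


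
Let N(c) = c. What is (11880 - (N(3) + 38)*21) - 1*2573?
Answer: 8446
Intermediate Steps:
(11880 - (N(3) + 38)*21) - 1*2573 = (11880 - (3 + 38)*21) - 1*2573 = (11880 - 41*21) - 2573 = (11880 - 1*861) - 2573 = (11880 - 861) - 2573 = 11019 - 2573 = 8446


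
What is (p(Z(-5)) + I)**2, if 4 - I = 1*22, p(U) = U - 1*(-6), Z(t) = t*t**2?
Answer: 18769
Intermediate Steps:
Z(t) = t**3
p(U) = 6 + U (p(U) = U + 6 = 6 + U)
I = -18 (I = 4 - 22 = -18)
(p(Z(-5)) + I)**2 = ((6 + (-5)**3) - 18)**2 = ((6 - 125) - 18)**2 = (-119 - 18)**2 = (-137)**2 = 18769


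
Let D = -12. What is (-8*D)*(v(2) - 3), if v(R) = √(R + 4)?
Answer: -288 + 96*√6 ≈ -52.849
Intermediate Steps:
v(R) = √(4 + R)
(-8*D)*(v(2) - 3) = (-8*(-12))*(√(4 + 2) - 3) = 96*(√6 - 3) = 96*(-3 + √6) = -288 + 96*√6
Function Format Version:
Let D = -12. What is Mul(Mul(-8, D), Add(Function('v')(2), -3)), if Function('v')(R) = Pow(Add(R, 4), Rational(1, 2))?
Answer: Add(-288, Mul(96, Pow(6, Rational(1, 2)))) ≈ -52.849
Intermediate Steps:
Function('v')(R) = Pow(Add(4, R), Rational(1, 2))
Mul(Mul(-8, D), Add(Function('v')(2), -3)) = Mul(Mul(-8, -12), Add(Pow(Add(4, 2), Rational(1, 2)), -3)) = Mul(96, Add(Pow(6, Rational(1, 2)), -3)) = Mul(96, Add(-3, Pow(6, Rational(1, 2)))) = Add(-288, Mul(96, Pow(6, Rational(1, 2))))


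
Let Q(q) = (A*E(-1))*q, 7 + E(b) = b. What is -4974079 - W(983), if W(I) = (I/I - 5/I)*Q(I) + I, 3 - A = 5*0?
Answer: -4951590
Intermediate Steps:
A = 3 (A = 3 - 5*0 = 3 - 1*0 = 3 + 0 = 3)
E(b) = -7 + b
Q(q) = -24*q (Q(q) = (3*(-7 - 1))*q = (3*(-8))*q = -24*q)
W(I) = I - 24*I*(1 - 5/I) (W(I) = (I/I - 5/I)*(-24*I) + I = (1 - 5/I)*(-24*I) + I = -24*I*(1 - 5/I) + I = I - 24*I*(1 - 5/I))
-4974079 - W(983) = -4974079 - (120 - 23*983) = -4974079 - (120 - 22609) = -4974079 - 1*(-22489) = -4974079 + 22489 = -4951590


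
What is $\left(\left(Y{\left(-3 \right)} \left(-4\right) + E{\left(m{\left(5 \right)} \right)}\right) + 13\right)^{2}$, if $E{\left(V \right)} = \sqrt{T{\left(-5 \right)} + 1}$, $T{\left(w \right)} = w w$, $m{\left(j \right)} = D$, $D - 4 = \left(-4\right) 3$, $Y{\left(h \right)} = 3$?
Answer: $\left(1 + \sqrt{26}\right)^{2} \approx 37.198$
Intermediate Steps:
$D = -8$ ($D = 4 - 12 = -8$)
$m{\left(j \right)} = -8$
$T{\left(w \right)} = w^{2}$
$E{\left(V \right)} = \sqrt{26}$ ($E{\left(V \right)} = \sqrt{\left(-5\right)^{2} + 1} = \sqrt{25 + 1} = \sqrt{26}$)
$\left(\left(Y{\left(-3 \right)} \left(-4\right) + E{\left(m{\left(5 \right)} \right)}\right) + 13\right)^{2} = \left(\left(3 \left(-4\right) + \sqrt{26}\right) + 13\right)^{2} = \left(\left(-12 + \sqrt{26}\right) + 13\right)^{2} = \left(1 + \sqrt{26}\right)^{2}$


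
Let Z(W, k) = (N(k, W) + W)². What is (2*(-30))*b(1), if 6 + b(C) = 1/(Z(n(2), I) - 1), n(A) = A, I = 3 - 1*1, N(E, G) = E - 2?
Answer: 340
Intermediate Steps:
N(E, G) = -2 + E
I = 2 (I = 3 - 1 = 2)
Z(W, k) = (-2 + W + k)² (Z(W, k) = ((-2 + k) + W)² = (-2 + W + k)²)
b(C) = -17/3 (b(C) = -6 + 1/((-2 + 2 + 2)² - 1) = -6 + 1/(2² - 1) = -6 + 1/(4 - 1) = -6 + 1/3 = -6 + ⅓ = -17/3)
(2*(-30))*b(1) = (2*(-30))*(-17/3) = -60*(-17/3) = 340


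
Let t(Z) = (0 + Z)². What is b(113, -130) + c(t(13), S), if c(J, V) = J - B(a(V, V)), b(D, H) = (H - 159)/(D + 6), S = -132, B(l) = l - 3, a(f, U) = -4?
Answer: 1215/7 ≈ 173.57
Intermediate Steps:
B(l) = -3 + l
b(D, H) = (-159 + H)/(6 + D)
t(Z) = Z²
c(J, V) = 7 + J (c(J, V) = J - (-3 - 4) = J - 1*(-7) = J + 7 = 7 + J)
b(113, -130) + c(t(13), S) = (-159 - 130)/(6 + 113) + (7 + 13²) = -289/119 + (7 + 169) = (1/119)*(-289) + 176 = -17/7 + 176 = 1215/7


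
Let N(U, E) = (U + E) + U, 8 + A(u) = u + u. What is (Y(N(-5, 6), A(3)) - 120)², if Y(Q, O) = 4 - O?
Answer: 12996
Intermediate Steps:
A(u) = -8 + 2*u (A(u) = -8 + (u + u) = -8 + 2*u)
N(U, E) = E + 2*U (N(U, E) = (E + U) + U = E + 2*U)
(Y(N(-5, 6), A(3)) - 120)² = ((4 - (-8 + 2*3)) - 120)² = ((4 - (-8 + 6)) - 120)² = ((4 - 1*(-2)) - 120)² = ((4 + 2) - 120)² = (6 - 120)² = (-114)² = 12996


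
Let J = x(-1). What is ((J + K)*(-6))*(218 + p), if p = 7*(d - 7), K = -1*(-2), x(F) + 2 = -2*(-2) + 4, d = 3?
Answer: -9120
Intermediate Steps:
x(F) = 6 (x(F) = -2 + (-2*(-2) + 4) = -2 + (4 + 4) = -2 + 8 = 6)
K = 2
J = 6
p = -28 (p = 7*(3 - 7) = 7*(-4) = -28)
((J + K)*(-6))*(218 + p) = ((6 + 2)*(-6))*(218 - 28) = (8*(-6))*190 = -48*190 = -9120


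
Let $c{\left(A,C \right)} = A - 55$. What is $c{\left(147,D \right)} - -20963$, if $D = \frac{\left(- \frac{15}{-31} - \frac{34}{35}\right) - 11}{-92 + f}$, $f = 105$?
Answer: $21055$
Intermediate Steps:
$D = - \frac{12464}{14105}$ ($D = \frac{\left(- \frac{15}{-31} - \frac{34}{35}\right) - 11}{-92 + 105} = \frac{\left(\left(-15\right) \left(- \frac{1}{31}\right) - \frac{34}{35}\right) - 11}{13} = \left(\left(\frac{15}{31} - \frac{34}{35}\right) - 11\right) \frac{1}{13} = \left(- \frac{529}{1085} - 11\right) \frac{1}{13} = \left(- \frac{12464}{1085}\right) \frac{1}{13} = - \frac{12464}{14105} \approx -0.88366$)
$c{\left(A,C \right)} = -55 + A$ ($c{\left(A,C \right)} = A - 55 = -55 + A$)
$c{\left(147,D \right)} - -20963 = \left(-55 + 147\right) - -20963 = 92 + 20963 = 21055$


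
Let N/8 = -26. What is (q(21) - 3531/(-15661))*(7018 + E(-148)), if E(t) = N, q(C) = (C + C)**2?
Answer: 188157133350/15661 ≈ 1.2014e+7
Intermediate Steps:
q(C) = 4*C**2 (q(C) = (2*C)**2 = 4*C**2)
N = -208 (N = 8*(-26) = -208)
E(t) = -208
(q(21) - 3531/(-15661))*(7018 + E(-148)) = (4*21**2 - 3531/(-15661))*(7018 - 208) = (4*441 - 3531*(-1/15661))*6810 = (1764 + 3531/15661)*6810 = (27629535/15661)*6810 = 188157133350/15661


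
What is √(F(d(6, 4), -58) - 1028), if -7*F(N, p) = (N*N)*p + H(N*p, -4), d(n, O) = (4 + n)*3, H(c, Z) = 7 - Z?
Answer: √314951/7 ≈ 80.172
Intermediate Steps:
d(n, O) = 12 + 3*n
F(N, p) = -11/7 - p*N²/7 (F(N, p) = -((N*N)*p + (7 - 1*(-4)))/7 = -(N²*p + (7 + 4))/7 = -(p*N² + 11)/7 = -(11 + p*N²)/7 = -11/7 - p*N²/7)
√(F(d(6, 4), -58) - 1028) = √((-11/7 - ⅐*(-58)*(12 + 3*6)²) - 1028) = √((-11/7 - ⅐*(-58)*(12 + 18)²) - 1028) = √((-11/7 - ⅐*(-58)*30²) - 1028) = √((-11/7 - ⅐*(-58)*900) - 1028) = √((-11/7 + 52200/7) - 1028) = √(52189/7 - 1028) = √(44993/7) = √314951/7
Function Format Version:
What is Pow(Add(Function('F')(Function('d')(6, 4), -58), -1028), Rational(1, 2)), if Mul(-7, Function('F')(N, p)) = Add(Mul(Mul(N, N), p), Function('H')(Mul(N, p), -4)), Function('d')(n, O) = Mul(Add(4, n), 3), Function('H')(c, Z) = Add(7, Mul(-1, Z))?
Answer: Mul(Rational(1, 7), Pow(314951, Rational(1, 2))) ≈ 80.172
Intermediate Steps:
Function('d')(n, O) = Add(12, Mul(3, n))
Function('F')(N, p) = Add(Rational(-11, 7), Mul(Rational(-1, 7), p, Pow(N, 2))) (Function('F')(N, p) = Mul(Rational(-1, 7), Add(Mul(Mul(N, N), p), Add(7, Mul(-1, -4)))) = Mul(Rational(-1, 7), Add(Mul(Pow(N, 2), p), Add(7, 4))) = Mul(Rational(-1, 7), Add(Mul(p, Pow(N, 2)), 11)) = Mul(Rational(-1, 7), Add(11, Mul(p, Pow(N, 2)))) = Add(Rational(-11, 7), Mul(Rational(-1, 7), p, Pow(N, 2))))
Pow(Add(Function('F')(Function('d')(6, 4), -58), -1028), Rational(1, 2)) = Pow(Add(Add(Rational(-11, 7), Mul(Rational(-1, 7), -58, Pow(Add(12, Mul(3, 6)), 2))), -1028), Rational(1, 2)) = Pow(Add(Add(Rational(-11, 7), Mul(Rational(-1, 7), -58, Pow(Add(12, 18), 2))), -1028), Rational(1, 2)) = Pow(Add(Add(Rational(-11, 7), Mul(Rational(-1, 7), -58, Pow(30, 2))), -1028), Rational(1, 2)) = Pow(Add(Add(Rational(-11, 7), Mul(Rational(-1, 7), -58, 900)), -1028), Rational(1, 2)) = Pow(Add(Add(Rational(-11, 7), Rational(52200, 7)), -1028), Rational(1, 2)) = Pow(Add(Rational(52189, 7), -1028), Rational(1, 2)) = Pow(Rational(44993, 7), Rational(1, 2)) = Mul(Rational(1, 7), Pow(314951, Rational(1, 2)))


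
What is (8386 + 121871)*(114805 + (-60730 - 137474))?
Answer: -10863303543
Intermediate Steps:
(8386 + 121871)*(114805 + (-60730 - 137474)) = 130257*(114805 - 198204) = 130257*(-83399) = -10863303543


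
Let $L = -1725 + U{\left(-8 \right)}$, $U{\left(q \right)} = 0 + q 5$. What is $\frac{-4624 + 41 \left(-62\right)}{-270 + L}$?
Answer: $\frac{7166}{2035} \approx 3.5214$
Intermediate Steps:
$U{\left(q \right)} = 5 q$ ($U{\left(q \right)} = 0 + 5 q = 5 q$)
$L = -1765$ ($L = -1725 + 5 \left(-8\right) = -1725 - 40 = -1765$)
$\frac{-4624 + 41 \left(-62\right)}{-270 + L} = \frac{-4624 + 41 \left(-62\right)}{-270 - 1765} = \frac{-4624 - 2542}{-2035} = \left(-7166\right) \left(- \frac{1}{2035}\right) = \frac{7166}{2035}$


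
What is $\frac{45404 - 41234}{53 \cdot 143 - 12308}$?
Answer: $- \frac{4170}{4729} \approx -0.88179$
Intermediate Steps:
$\frac{45404 - 41234}{53 \cdot 143 - 12308} = \frac{4170}{7579 - 12308} = \frac{4170}{-4729} = 4170 \left(- \frac{1}{4729}\right) = - \frac{4170}{4729}$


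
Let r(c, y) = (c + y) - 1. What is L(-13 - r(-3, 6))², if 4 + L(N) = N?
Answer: 361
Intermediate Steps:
r(c, y) = -1 + c + y
L(N) = -4 + N
L(-13 - r(-3, 6))² = (-4 + (-13 - (-1 - 3 + 6)))² = (-4 + (-13 - 1*2))² = (-4 + (-13 - 2))² = (-4 - 15)² = (-19)² = 361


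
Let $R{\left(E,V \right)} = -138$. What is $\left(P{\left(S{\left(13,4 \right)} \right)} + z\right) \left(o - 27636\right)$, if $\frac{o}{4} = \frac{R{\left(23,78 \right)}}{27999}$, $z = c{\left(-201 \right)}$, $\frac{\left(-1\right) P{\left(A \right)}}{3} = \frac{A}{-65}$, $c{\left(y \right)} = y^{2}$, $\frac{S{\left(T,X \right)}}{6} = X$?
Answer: $- \frac{75261284940796}{67405} \approx -1.1166 \cdot 10^{9}$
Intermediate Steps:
$S{\left(T,X \right)} = 6 X$
$P{\left(A \right)} = \frac{3 A}{65}$ ($P{\left(A \right)} = - 3 \frac{A}{-65} = - 3 A \left(- \frac{1}{65}\right) = - 3 \left(- \frac{A}{65}\right) = \frac{3 A}{65}$)
$z = 40401$ ($z = \left(-201\right)^{2} = 40401$)
$o = - \frac{184}{9333}$ ($o = 4 \left(- \frac{138}{27999}\right) = 4 \left(\left(-138\right) \frac{1}{27999}\right) = 4 \left(- \frac{46}{9333}\right) = - \frac{184}{9333} \approx -0.019715$)
$\left(P{\left(S{\left(13,4 \right)} \right)} + z\right) \left(o - 27636\right) = \left(\frac{3 \cdot 6 \cdot 4}{65} + 40401\right) \left(- \frac{184}{9333} - 27636\right) = \left(\frac{3}{65} \cdot 24 + 40401\right) \left(- \frac{257926972}{9333}\right) = \left(\frac{72}{65} + 40401\right) \left(- \frac{257926972}{9333}\right) = \frac{2626137}{65} \left(- \frac{257926972}{9333}\right) = - \frac{75261284940796}{67405}$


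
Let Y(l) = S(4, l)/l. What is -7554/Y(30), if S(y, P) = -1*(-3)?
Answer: -75540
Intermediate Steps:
S(y, P) = 3
Y(l) = 3/l
-7554/Y(30) = -7554/(3/30) = -7554/(3*(1/30)) = -7554/⅒ = -7554*10 = -75540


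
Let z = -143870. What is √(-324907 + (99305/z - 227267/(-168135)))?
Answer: 7*I*√155195397984557223638070/4837916490 ≈ 570.01*I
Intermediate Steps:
√(-324907 + (99305/z - 227267/(-168135))) = √(-324907 + (99305/(-143870) - 227267/(-168135))) = √(-324907 + (99305*(-1/143870) - 227267*(-1/168135))) = √(-324907 + (-19861/28774 + 227267/168135)) = √(-324907 + 3200051423/4837916490) = √(-1571869732965007/4837916490) = 7*I*√155195397984557223638070/4837916490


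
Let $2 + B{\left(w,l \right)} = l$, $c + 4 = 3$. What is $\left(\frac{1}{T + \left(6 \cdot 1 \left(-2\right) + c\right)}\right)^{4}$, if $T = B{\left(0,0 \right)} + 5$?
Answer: $\frac{1}{10000} \approx 0.0001$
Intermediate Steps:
$c = -1$ ($c = -4 + 3 = -1$)
$B{\left(w,l \right)} = -2 + l$
$T = 3$ ($T = \left(-2 + 0\right) + 5 = -2 + 5 = 3$)
$\left(\frac{1}{T + \left(6 \cdot 1 \left(-2\right) + c\right)}\right)^{4} = \left(\frac{1}{3 + \left(6 \cdot 1 \left(-2\right) - 1\right)}\right)^{4} = \left(\frac{1}{3 + \left(6 \left(-2\right) - 1\right)}\right)^{4} = \left(\frac{1}{3 - 13}\right)^{4} = \left(\frac{1}{-10}\right)^{4} = \left(- \frac{1}{10}\right)^{4} = \frac{1}{10000}$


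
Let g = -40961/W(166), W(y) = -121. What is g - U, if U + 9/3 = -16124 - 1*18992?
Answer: 4290360/121 ≈ 35458.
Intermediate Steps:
g = 40961/121 (g = -40961/(-121) = -40961*(-1/121) = 40961/121 ≈ 338.52)
U = -35119 (U = -3 + (-16124 - 1*18992) = -3 + (-16124 - 18992) = -3 - 35116 = -35119)
g - U = 40961/121 - 1*(-35119) = 40961/121 + 35119 = 4290360/121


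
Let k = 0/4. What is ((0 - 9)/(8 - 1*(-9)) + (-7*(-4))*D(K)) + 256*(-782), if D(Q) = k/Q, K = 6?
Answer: -3403273/17 ≈ -2.0019e+5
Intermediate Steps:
k = 0 (k = 0*(¼) = 0)
D(Q) = 0 (D(Q) = 0/Q = 0)
((0 - 9)/(8 - 1*(-9)) + (-7*(-4))*D(K)) + 256*(-782) = ((0 - 9)/(8 - 1*(-9)) - 7*(-4)*0) + 256*(-782) = (-9/(8 + 9) + 28*0) - 200192 = (-9/17 + 0) - 200192 = -9/17 - 200192 = -3403273/17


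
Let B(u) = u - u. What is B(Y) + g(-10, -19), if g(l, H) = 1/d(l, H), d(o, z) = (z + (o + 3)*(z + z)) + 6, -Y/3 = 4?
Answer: 1/253 ≈ 0.0039526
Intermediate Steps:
Y = -12 (Y = -3*4 = -12)
d(o, z) = 6 + z + 2*z*(3 + o) (d(o, z) = (z + (3 + o)*(2*z)) + 6 = (z + 2*z*(3 + o)) + 6 = 6 + z + 2*z*(3 + o))
g(l, H) = 1/(6 + 7*H + 2*H*l) (g(l, H) = 1/(6 + 7*H + 2*l*H) = 1/(6 + 7*H + 2*H*l))
B(u) = 0
B(Y) + g(-10, -19) = 0 + 1/(6 + 7*(-19) + 2*(-19)*(-10)) = 0 + 1/(6 - 133 + 380) = 0 + 1/253 = 1/253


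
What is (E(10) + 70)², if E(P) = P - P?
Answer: 4900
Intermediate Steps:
E(P) = 0
(E(10) + 70)² = (0 + 70)² = 70² = 4900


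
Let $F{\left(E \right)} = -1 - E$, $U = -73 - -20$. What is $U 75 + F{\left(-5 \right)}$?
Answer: $-3971$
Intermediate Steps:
$U = -53$ ($U = -73 + 20 = -53$)
$U 75 + F{\left(-5 \right)} = \left(-53\right) 75 - -4 = -3975 + \left(-1 + 5\right) = -3975 + 4 = -3971$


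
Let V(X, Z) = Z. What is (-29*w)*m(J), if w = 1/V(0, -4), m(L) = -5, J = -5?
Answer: -145/4 ≈ -36.250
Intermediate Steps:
w = -¼ (w = 1/(-4) = -¼ ≈ -0.25000)
(-29*w)*m(J) = -29*(-¼)*(-5) = (29/4)*(-5) = -145/4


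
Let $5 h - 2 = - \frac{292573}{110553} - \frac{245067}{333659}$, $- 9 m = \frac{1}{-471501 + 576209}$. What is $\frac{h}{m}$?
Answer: $\frac{16001005312431696}{61478339045} \approx 2.6027 \cdot 10^{5}$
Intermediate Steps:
$m = - \frac{1}{942372}$ ($m = - \frac{1}{9 \left(-471501 + 576209\right)} = - \frac{1}{9 \cdot 104708} = \left(- \frac{1}{9}\right) \frac{1}{104708} = - \frac{1}{942372} \approx -1.0612 \cdot 10^{-6}$)
$h = - \frac{50938499804}{184435017135}$ ($h = \frac{2}{5} + \frac{- \frac{292573}{110553} - \frac{245067}{333659}}{5} = \frac{2}{5} + \frac{1}{5} \left(- \frac{124712506658}{36887003427}\right) = \frac{2}{5} - \frac{124712506658}{184435017135} = - \frac{50938499804}{184435017135} \approx -0.27619$)
$\frac{h}{m} = - \frac{50938499804}{184435017135 \left(- \frac{1}{942372}\right)} = \left(- \frac{50938499804}{184435017135}\right) \left(-942372\right) = \frac{16001005312431696}{61478339045}$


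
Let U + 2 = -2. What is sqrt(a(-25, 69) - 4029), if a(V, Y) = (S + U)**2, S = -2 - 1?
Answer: 2*I*sqrt(995) ≈ 63.087*I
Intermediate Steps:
U = -4 (U = -2 - 2 = -4)
S = -3
a(V, Y) = 49 (a(V, Y) = (-3 - 4)**2 = (-7)**2 = 49)
sqrt(a(-25, 69) - 4029) = sqrt(49 - 4029) = sqrt(-3980) = 2*I*sqrt(995)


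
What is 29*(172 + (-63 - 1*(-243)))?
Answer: 10208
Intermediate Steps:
29*(172 + (-63 - 1*(-243))) = 29*(172 + (-63 + 243)) = 29*(172 + 180) = 29*352 = 10208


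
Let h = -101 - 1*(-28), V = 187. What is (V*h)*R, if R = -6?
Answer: 81906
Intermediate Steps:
h = -73 (h = -101 + 28 = -73)
(V*h)*R = (187*(-73))*(-6) = -13651*(-6) = 81906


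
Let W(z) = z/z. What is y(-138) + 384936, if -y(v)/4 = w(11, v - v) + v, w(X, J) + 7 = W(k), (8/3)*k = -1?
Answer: 385512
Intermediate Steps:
k = -3/8 (k = (3/8)*(-1) = -3/8 ≈ -0.37500)
W(z) = 1
w(X, J) = -6 (w(X, J) = -7 + 1 = -6)
y(v) = 24 - 4*v (y(v) = -4*(-6 + v) = 24 - 4*v)
y(-138) + 384936 = (24 - 4*(-138)) + 384936 = (24 + 552) + 384936 = 576 + 384936 = 385512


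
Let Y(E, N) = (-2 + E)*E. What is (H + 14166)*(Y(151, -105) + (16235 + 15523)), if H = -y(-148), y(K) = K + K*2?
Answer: 792694770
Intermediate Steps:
y(K) = 3*K (y(K) = K + 2*K = 3*K)
H = 444 (H = -3*(-148) = -1*(-444) = 444)
Y(E, N) = E*(-2 + E)
(H + 14166)*(Y(151, -105) + (16235 + 15523)) = (444 + 14166)*(151*(-2 + 151) + (16235 + 15523)) = 14610*(151*149 + 31758) = 14610*(22499 + 31758) = 14610*54257 = 792694770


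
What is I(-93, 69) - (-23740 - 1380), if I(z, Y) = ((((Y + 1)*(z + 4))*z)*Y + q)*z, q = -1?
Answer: -3717920417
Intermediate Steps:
I(z, Y) = z*(-1 + Y*z*(1 + Y)*(4 + z)) (I(z, Y) = ((((Y + 1)*(z + 4))*z)*Y - 1)*z = ((((1 + Y)*(4 + z))*z)*Y - 1)*z = ((z*(1 + Y)*(4 + z))*Y - 1)*z = (Y*z*(1 + Y)*(4 + z) - 1)*z = (-1 + Y*z*(1 + Y)*(4 + z))*z = z*(-1 + Y*z*(1 + Y)*(4 + z)))
I(-93, 69) - (-23740 - 1380) = -93*(-1 + 69*(-93)**2 + 69**2*(-93)**2 + 4*69*(-93) + 4*(-93)*69**2) - (-23740 - 1380) = -93*(-1 + 69*8649 + 4761*8649 - 25668 + 4*(-93)*4761) - 1*(-25120) = -93*(-1 + 596781 + 41177889 - 25668 - 1771092) + 25120 = -93*39977909 + 25120 = -3717945537 + 25120 = -3717920417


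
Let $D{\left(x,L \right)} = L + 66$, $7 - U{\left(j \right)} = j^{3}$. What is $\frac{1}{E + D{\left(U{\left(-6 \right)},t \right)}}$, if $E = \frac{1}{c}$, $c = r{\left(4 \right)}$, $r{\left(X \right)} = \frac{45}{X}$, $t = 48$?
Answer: $\frac{45}{5134} \approx 0.0087651$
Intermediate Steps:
$U{\left(j \right)} = 7 - j^{3}$
$D{\left(x,L \right)} = 66 + L$
$c = \frac{45}{4} \approx 11.25$
$E = \frac{4}{45}$ ($E = \frac{1}{\frac{45}{4}} = \frac{4}{45} \approx 0.088889$)
$\frac{1}{E + D{\left(U{\left(-6 \right)},t \right)}} = \frac{1}{\frac{4}{45} + \left(66 + 48\right)} = \frac{1}{\frac{4}{45} + 114} = \frac{1}{\frac{5134}{45}} = \frac{45}{5134}$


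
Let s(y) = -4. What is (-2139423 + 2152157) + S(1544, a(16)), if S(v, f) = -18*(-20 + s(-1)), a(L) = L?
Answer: 13166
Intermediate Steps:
S(v, f) = 432 (S(v, f) = -18*(-20 - 4) = -18*(-24) = 432)
(-2139423 + 2152157) + S(1544, a(16)) = (-2139423 + 2152157) + 432 = 12734 + 432 = 13166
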